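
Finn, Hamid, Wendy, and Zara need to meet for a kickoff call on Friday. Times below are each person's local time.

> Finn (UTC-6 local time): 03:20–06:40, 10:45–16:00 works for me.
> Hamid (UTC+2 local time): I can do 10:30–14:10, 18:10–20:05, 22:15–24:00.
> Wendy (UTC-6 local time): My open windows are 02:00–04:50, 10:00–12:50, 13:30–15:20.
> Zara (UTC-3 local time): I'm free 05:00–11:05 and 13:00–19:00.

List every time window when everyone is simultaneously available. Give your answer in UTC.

Finn in UTC: 09:20-12:40, 16:45-22:00 (add 6h to convert from UTC-6).
Hamid in UTC: 08:30-12:10, 16:10-18:05, 20:15-22:00 (subtract 2h to convert from UTC+2).
Wendy in UTC: 08:00-10:50, 16:00-18:50, 19:30-21:20 (add 6h to convert from UTC-6).
Zara in UTC: 08:00-14:05, 16:00-22:00 (add 3h to convert from UTC-3).
Finn ∩ Hamid: 09:20-12:10, 16:45-18:05, 20:15-22:00.
Finn ∩ Hamid ∩ Wendy: 09:20-10:50, 16:45-18:05, 20:15-21:20.
Finn ∩ Hamid ∩ Wendy ∩ Zara: 09:20-10:50, 16:45-18:05, 20:15-21:20.
So the common availability across everyone is 09:20-10:50, 16:45-18:05, 20:15-21:20.

09:20-10:50, 16:45-18:05, 20:15-21:20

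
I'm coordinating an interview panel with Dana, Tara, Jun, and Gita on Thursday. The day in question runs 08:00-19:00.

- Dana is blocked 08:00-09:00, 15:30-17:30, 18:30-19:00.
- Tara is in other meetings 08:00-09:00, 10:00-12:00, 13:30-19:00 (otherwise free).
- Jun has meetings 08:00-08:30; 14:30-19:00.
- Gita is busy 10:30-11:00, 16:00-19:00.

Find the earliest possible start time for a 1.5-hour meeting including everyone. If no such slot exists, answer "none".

Dana free: 09:00-15:30, 17:30-18:30 (invert busy blocks within the working day).
Tara free: 09:00-10:00, 12:00-13:30 (invert busy blocks within the working day).
Jun free: 08:30-14:30 (invert busy blocks within the working day).
Gita free: 08:00-10:30, 11:00-16:00 (invert busy blocks within the working day).
Dana ∩ Tara: 09:00-10:00, 12:00-13:30.
Dana ∩ Tara ∩ Jun: 09:00-10:00, 12:00-13:30.
Dana ∩ Tara ∩ Jun ∩ Gita: 09:00-10:00, 12:00-13:30.
So the common availability across everyone is 09:00-10:00, 12:00-13:30.
The first common window of at least 90 minutes is 12:00-13:30, so the earliest start is 12:00.

12:00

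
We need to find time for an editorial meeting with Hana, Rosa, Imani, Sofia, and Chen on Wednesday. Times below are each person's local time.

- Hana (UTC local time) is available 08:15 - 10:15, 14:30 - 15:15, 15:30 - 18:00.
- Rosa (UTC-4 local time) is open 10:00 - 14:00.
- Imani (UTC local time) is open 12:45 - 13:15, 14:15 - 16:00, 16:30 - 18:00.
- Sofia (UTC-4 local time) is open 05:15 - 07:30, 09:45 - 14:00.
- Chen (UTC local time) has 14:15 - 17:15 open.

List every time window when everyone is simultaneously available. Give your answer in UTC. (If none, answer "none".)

14:30-15:15, 15:30-16:00, 16:30-17:15

Hana in UTC: 08:15-10:15, 14:30-15:15, 15:30-18:00.
Rosa in UTC: 14:00-18:00 (add 4h to convert from UTC-4).
Imani in UTC: 12:45-13:15, 14:15-16:00, 16:30-18:00.
Sofia in UTC: 09:15-11:30, 13:45-18:00 (add 4h to convert from UTC-4).
Chen in UTC: 14:15-17:15.
Hana ∩ Rosa: 14:30-15:15, 15:30-18:00.
Hana ∩ Rosa ∩ Imani: 14:30-15:15, 15:30-16:00, 16:30-18:00.
Hana ∩ Rosa ∩ Imani ∩ Sofia: 14:30-15:15, 15:30-16:00, 16:30-18:00.
Hana ∩ Rosa ∩ Imani ∩ Sofia ∩ Chen: 14:30-15:15, 15:30-16:00, 16:30-17:15.
Those are the intersection windows.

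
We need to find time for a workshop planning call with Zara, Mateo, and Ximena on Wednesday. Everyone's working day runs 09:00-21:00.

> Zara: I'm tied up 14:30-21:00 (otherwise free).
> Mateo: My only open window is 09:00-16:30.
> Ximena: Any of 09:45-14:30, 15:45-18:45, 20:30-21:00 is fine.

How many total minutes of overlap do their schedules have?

285

Zara free: 09:00-14:30 (invert busy blocks within the working day).
Mateo free: 09:00-16:30.
Ximena free: 09:45-14:30, 15:45-18:45, 20:30-21:00.
Zara ∩ Mateo: 09:00-14:30.
Zara ∩ Mateo ∩ Ximena: 09:45-14:30.
That's a single block of 285 minutes.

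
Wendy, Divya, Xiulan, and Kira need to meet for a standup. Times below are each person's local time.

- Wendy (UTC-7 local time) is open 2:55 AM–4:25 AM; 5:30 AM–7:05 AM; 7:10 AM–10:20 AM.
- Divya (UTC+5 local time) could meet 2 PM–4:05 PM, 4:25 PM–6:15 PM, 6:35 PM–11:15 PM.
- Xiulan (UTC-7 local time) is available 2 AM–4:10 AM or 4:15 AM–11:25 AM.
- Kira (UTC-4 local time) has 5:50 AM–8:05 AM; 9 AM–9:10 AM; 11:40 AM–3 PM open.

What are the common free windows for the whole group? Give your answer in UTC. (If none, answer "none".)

Wendy in UTC: 09:55-11:25, 12:30-14:05, 14:10-17:20 (add 7h to convert from UTC-7).
Divya in UTC: 09:00-11:05, 11:25-13:15, 13:35-18:15 (subtract 5h to convert from UTC+5).
Xiulan in UTC: 09:00-11:10, 11:15-18:25 (add 7h to convert from UTC-7).
Kira in UTC: 09:50-12:05, 13:00-13:10, 15:40-19:00 (add 4h to convert from UTC-4).
Wendy ∩ Divya: 09:55-11:05, 12:30-13:15, 13:35-14:05, 14:10-17:20.
Wendy ∩ Divya ∩ Xiulan: 09:55-11:05, 12:30-13:15, 13:35-14:05, 14:10-17:20.
Wendy ∩ Divya ∩ Xiulan ∩ Kira: 09:55-11:05, 13:00-13:10, 15:40-17:20.
So the common availability across everyone is 09:55-11:05, 13:00-13:10, 15:40-17:20.

09:55-11:05, 13:00-13:10, 15:40-17:20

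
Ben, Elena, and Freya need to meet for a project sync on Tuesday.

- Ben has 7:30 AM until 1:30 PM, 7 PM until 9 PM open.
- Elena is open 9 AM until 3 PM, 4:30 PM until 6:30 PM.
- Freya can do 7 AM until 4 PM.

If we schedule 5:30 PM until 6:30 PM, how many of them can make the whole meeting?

1

Elena can make the full 17:30-18:30 slot — that's 1.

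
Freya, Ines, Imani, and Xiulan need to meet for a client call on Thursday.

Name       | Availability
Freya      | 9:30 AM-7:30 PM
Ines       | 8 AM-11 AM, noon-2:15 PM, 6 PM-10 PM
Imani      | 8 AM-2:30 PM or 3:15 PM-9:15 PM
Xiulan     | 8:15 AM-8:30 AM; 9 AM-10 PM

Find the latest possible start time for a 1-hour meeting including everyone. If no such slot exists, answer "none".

Freya ∩ Ines: 09:30-11:00, 12:00-14:15, 18:00-19:30.
Freya ∩ Ines ∩ Imani: 09:30-11:00, 12:00-14:15, 18:00-19:30.
Freya ∩ Ines ∩ Imani ∩ Xiulan: 09:30-11:00, 12:00-14:15, 18:00-19:30.
The last common window of at least 60 minutes is 18:00-19:30; a 60-minute meeting can start as late as 18:30 and still end by 19:30.

18:30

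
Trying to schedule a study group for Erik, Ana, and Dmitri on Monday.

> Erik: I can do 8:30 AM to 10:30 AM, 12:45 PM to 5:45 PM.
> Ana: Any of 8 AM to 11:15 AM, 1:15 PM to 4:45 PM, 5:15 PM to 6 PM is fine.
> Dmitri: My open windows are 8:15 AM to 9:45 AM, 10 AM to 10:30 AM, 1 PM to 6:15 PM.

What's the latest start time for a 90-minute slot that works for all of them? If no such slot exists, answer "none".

Erik ∩ Ana: 08:30-10:30, 13:15-16:45, 17:15-17:45.
Erik ∩ Ana ∩ Dmitri: 08:30-09:45, 10:00-10:30, 13:15-16:45, 17:15-17:45.
So the common availability across everyone is 08:30-09:45, 10:00-10:30, 13:15-16:45, 17:15-17:45.
The last common window of at least 90 minutes is 13:15-16:45; a 90-minute meeting can start as late as 15:15 and still end by 16:45.

15:15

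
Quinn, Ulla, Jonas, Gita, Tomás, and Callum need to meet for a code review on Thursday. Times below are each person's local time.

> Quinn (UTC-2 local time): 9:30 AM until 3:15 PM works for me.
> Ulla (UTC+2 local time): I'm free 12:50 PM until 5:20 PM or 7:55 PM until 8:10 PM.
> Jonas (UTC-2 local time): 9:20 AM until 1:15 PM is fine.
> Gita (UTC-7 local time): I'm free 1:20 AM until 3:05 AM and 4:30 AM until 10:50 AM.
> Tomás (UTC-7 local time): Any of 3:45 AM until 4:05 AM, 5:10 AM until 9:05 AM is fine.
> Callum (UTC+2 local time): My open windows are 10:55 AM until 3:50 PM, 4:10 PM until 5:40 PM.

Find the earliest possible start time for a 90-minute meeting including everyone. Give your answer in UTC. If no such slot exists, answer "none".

12:10

Quinn in UTC: 11:30-17:15 (add 2h to convert from UTC-2).
Ulla in UTC: 10:50-15:20, 17:55-18:10 (subtract 2h to convert from UTC+2).
Jonas in UTC: 11:20-15:15 (add 2h to convert from UTC-2).
Gita in UTC: 08:20-10:05, 11:30-17:50 (add 7h to convert from UTC-7).
Tomás in UTC: 10:45-11:05, 12:10-16:05 (add 7h to convert from UTC-7).
Callum in UTC: 08:55-13:50, 14:10-15:40 (subtract 2h to convert from UTC+2).
Quinn ∩ Ulla: 11:30-15:20.
Quinn ∩ Ulla ∩ Jonas: 11:30-15:15.
Quinn ∩ Ulla ∩ Jonas ∩ Gita: 11:30-15:15.
Quinn ∩ Ulla ∩ Jonas ∩ Gita ∩ Tomás: 12:10-15:15.
Quinn ∩ Ulla ∩ Jonas ∩ Gita ∩ Tomás ∩ Callum: 12:10-13:50, 14:10-15:15.
So the common availability across everyone is 12:10-13:50, 14:10-15:15.
The first common window of at least 90 minutes is 12:10-13:50, so the earliest start is 12:10.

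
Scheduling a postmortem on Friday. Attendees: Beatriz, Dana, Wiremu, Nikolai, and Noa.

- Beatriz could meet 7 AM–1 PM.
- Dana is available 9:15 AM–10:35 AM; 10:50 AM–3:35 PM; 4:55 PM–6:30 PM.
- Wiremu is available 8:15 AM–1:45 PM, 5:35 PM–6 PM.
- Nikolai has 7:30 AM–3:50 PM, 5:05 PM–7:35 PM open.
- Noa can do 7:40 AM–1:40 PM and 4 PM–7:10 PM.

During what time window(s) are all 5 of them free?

09:15-10:35, 10:50-13:00

Beatriz ∩ Dana: 09:15-10:35, 10:50-13:00.
Beatriz ∩ Dana ∩ Wiremu: 09:15-10:35, 10:50-13:00.
Beatriz ∩ Dana ∩ Wiremu ∩ Nikolai: 09:15-10:35, 10:50-13:00.
Beatriz ∩ Dana ∩ Wiremu ∩ Nikolai ∩ Noa: 09:15-10:35, 10:50-13:00.
Those are the intersection windows.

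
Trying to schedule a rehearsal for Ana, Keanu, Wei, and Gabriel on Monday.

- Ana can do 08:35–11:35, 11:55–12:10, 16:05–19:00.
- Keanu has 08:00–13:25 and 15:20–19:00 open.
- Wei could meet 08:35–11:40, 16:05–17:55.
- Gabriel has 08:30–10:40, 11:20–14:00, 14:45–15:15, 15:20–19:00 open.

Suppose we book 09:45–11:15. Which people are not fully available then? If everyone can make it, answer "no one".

Ana: free for 09:45-11:15. Keanu: free for 09:45-11:15. Wei: free for 09:45-11:15. Gabriel: not fully free for 09:45-11:15.

Gabriel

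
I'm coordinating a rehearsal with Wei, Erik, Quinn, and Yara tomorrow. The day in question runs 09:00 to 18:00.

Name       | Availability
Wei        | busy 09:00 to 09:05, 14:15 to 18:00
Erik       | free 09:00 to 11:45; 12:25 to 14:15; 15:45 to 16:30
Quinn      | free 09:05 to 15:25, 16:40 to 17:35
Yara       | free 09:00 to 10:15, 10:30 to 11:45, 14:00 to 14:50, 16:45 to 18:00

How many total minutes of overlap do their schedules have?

Wei free: 09:05-14:15 (invert busy blocks within the working day).
Erik free: 09:00-11:45, 12:25-14:15, 15:45-16:30.
Quinn free: 09:05-15:25, 16:40-17:35.
Yara free: 09:00-10:15, 10:30-11:45, 14:00-14:50, 16:45-18:00.
Wei ∩ Erik: 09:05-11:45, 12:25-14:15.
Wei ∩ Erik ∩ Quinn: 09:05-11:45, 12:25-14:15.
Wei ∩ Erik ∩ Quinn ∩ Yara: 09:05-10:15, 10:30-11:45, 14:00-14:15.
Summing the common windows: 70 + 75 + 15 = 160 minutes.

160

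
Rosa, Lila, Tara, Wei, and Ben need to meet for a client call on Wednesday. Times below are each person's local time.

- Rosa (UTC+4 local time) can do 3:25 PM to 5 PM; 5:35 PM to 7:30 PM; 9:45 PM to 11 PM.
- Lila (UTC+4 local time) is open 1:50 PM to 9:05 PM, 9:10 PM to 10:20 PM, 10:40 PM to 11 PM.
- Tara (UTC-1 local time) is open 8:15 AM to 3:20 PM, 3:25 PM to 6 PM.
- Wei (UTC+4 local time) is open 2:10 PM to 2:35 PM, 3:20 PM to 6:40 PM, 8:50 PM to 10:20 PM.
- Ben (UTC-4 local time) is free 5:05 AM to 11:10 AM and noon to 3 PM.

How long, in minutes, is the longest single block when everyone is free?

95

Rosa in UTC: 11:25-13:00, 13:35-15:30, 17:45-19:00 (subtract 4h to convert from UTC+4).
Lila in UTC: 09:50-17:05, 17:10-18:20, 18:40-19:00 (subtract 4h to convert from UTC+4).
Tara in UTC: 09:15-16:20, 16:25-19:00 (add 1h to convert from UTC-1).
Wei in UTC: 10:10-10:35, 11:20-14:40, 16:50-18:20 (subtract 4h to convert from UTC+4).
Ben in UTC: 09:05-15:10, 16:00-19:00 (add 4h to convert from UTC-4).
Rosa ∩ Lila: 11:25-13:00, 13:35-15:30, 17:45-18:20, 18:40-19:00.
Rosa ∩ Lila ∩ Tara: 11:25-13:00, 13:35-15:30, 17:45-18:20, 18:40-19:00.
Rosa ∩ Lila ∩ Tara ∩ Wei: 11:25-13:00, 13:35-14:40, 17:45-18:20.
Rosa ∩ Lila ∩ Tara ∩ Wei ∩ Ben: 11:25-13:00, 13:35-14:40, 17:45-18:20.
The longest is 11:25-13:00 at 95 minutes.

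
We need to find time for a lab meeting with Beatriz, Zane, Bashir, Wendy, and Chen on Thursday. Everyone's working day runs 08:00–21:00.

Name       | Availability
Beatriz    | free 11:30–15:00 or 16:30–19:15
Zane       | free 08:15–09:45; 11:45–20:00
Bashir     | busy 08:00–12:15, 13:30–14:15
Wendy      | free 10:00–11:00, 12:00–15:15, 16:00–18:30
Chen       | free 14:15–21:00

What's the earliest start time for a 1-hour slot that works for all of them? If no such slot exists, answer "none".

16:30

Beatriz free: 11:30-15:00, 16:30-19:15.
Zane free: 08:15-09:45, 11:45-20:00.
Bashir free: 12:15-13:30, 14:15-21:00 (invert busy blocks within the working day).
Wendy free: 10:00-11:00, 12:00-15:15, 16:00-18:30.
Chen free: 14:15-21:00.
Beatriz ∩ Zane: 11:45-15:00, 16:30-19:15.
Beatriz ∩ Zane ∩ Bashir: 12:15-13:30, 14:15-15:00, 16:30-19:15.
Beatriz ∩ Zane ∩ Bashir ∩ Wendy: 12:15-13:30, 14:15-15:00, 16:30-18:30.
Beatriz ∩ Zane ∩ Bashir ∩ Wendy ∩ Chen: 14:15-15:00, 16:30-18:30.
So the common availability across everyone is 14:15-15:00, 16:30-18:30.
The first common window of at least 60 minutes is 16:30-18:30, so the earliest start is 16:30.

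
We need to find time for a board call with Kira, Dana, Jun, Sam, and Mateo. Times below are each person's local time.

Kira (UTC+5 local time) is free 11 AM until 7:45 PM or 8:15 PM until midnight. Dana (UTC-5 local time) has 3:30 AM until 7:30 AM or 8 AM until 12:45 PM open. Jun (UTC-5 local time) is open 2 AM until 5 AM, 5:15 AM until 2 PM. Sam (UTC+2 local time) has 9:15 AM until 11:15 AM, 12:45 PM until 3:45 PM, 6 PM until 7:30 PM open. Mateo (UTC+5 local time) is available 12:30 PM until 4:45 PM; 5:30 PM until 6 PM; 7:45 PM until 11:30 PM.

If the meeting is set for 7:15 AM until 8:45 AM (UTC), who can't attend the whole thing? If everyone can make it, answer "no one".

Dana, Mateo

Kira in UTC: 06:00-14:45, 15:15-19:00 (subtract 5h to convert from UTC+5).
Dana in UTC: 08:30-12:30, 13:00-17:45 (add 5h to convert from UTC-5).
Jun in UTC: 07:00-10:00, 10:15-19:00 (add 5h to convert from UTC-5).
Sam in UTC: 07:15-09:15, 10:45-13:45, 16:00-17:30 (subtract 2h to convert from UTC+2).
Mateo in UTC: 07:30-11:45, 12:30-13:00, 14:45-18:30 (subtract 5h to convert from UTC+5).
Kira: free for 07:15-08:45. Dana: not fully free for 07:15-08:45. Jun: free for 07:15-08:45. Sam: free for 07:15-08:45. Mateo: not fully free for 07:15-08:45.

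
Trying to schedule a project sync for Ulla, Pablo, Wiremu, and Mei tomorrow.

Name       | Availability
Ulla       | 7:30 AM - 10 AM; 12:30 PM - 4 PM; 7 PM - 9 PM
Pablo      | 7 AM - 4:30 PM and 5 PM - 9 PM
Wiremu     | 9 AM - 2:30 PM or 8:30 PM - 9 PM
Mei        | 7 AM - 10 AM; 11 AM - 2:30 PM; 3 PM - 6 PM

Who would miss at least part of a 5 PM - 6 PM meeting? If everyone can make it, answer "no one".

Ulla: not fully free for 17:00-18:00. Pablo: free for 17:00-18:00. Wiremu: not fully free for 17:00-18:00. Mei: free for 17:00-18:00.

Ulla, Wiremu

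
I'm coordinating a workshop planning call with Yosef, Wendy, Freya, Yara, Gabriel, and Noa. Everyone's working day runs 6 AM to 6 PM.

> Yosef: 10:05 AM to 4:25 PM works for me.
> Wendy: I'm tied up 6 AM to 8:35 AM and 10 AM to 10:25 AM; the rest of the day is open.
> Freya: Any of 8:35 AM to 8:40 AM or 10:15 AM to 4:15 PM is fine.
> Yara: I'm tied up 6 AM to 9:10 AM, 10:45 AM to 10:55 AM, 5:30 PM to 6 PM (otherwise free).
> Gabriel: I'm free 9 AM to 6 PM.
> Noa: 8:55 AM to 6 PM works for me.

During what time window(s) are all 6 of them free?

10:25-10:45, 10:55-16:15

Yosef free: 10:05-16:25.
Wendy free: 08:35-10:00, 10:25-18:00 (invert busy blocks within the working day).
Freya free: 08:35-08:40, 10:15-16:15.
Yara free: 09:10-10:45, 10:55-17:30 (invert busy blocks within the working day).
Gabriel free: 09:00-18:00.
Noa free: 08:55-18:00.
Yosef ∩ Wendy: 10:25-16:25.
Yosef ∩ Wendy ∩ Freya: 10:25-16:15.
Yosef ∩ Wendy ∩ Freya ∩ Yara: 10:25-10:45, 10:55-16:15.
Yosef ∩ Wendy ∩ Freya ∩ Yara ∩ Gabriel: 10:25-10:45, 10:55-16:15.
Yosef ∩ Wendy ∩ Freya ∩ Yara ∩ Gabriel ∩ Noa: 10:25-10:45, 10:55-16:15.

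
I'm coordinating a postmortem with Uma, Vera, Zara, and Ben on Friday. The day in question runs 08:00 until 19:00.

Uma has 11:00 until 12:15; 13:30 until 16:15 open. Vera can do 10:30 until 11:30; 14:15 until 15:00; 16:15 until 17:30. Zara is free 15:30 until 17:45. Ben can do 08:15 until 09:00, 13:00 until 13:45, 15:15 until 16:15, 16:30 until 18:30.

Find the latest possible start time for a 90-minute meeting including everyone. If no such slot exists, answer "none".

none

Uma ∩ Vera: 11:00-11:30, 14:15-15:00.
Uma ∩ Vera ∩ Zara: ∅.
Uma ∩ Vera ∩ Zara ∩ Ben: ∅.
There is no time when everyone is free.
No common window is at least 90 minutes long.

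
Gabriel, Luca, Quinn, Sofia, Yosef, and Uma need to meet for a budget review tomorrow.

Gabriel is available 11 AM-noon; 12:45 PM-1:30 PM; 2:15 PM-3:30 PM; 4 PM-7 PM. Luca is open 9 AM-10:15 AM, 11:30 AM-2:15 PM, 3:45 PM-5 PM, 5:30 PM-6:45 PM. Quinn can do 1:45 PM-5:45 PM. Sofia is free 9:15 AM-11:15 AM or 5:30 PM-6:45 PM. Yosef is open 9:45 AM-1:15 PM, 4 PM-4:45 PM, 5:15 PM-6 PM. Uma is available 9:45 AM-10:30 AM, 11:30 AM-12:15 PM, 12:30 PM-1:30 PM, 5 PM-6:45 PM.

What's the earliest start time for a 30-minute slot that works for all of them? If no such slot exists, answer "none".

Gabriel ∩ Luca: 11:30-12:00, 12:45-13:30, 16:00-17:00, 17:30-18:45.
Gabriel ∩ Luca ∩ Quinn: 16:00-17:00, 17:30-17:45.
Gabriel ∩ Luca ∩ Quinn ∩ Sofia: 17:30-17:45.
Gabriel ∩ Luca ∩ Quinn ∩ Sofia ∩ Yosef: 17:30-17:45.
Gabriel ∩ Luca ∩ Quinn ∩ Sofia ∩ Yosef ∩ Uma: 17:30-17:45.
So the common availability across everyone is 17:30-17:45.
No common window is at least 30 minutes long.

none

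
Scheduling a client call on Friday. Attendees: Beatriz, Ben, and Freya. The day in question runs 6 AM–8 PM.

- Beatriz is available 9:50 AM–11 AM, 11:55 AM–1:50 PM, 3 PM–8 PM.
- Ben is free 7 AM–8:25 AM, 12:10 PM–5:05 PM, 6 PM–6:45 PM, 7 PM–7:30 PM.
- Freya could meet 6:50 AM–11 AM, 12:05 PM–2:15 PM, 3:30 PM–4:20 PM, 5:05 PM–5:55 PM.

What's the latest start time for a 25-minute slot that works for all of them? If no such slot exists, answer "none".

Beatriz ∩ Ben: 12:10-13:50, 15:00-17:05, 18:00-18:45, 19:00-19:30.
Beatriz ∩ Ben ∩ Freya: 12:10-13:50, 15:30-16:20.
So the common availability across everyone is 12:10-13:50, 15:30-16:20.
The last common window of at least 25 minutes is 15:30-16:20; a 25-minute meeting can start as late as 15:55 and still end by 16:20.

15:55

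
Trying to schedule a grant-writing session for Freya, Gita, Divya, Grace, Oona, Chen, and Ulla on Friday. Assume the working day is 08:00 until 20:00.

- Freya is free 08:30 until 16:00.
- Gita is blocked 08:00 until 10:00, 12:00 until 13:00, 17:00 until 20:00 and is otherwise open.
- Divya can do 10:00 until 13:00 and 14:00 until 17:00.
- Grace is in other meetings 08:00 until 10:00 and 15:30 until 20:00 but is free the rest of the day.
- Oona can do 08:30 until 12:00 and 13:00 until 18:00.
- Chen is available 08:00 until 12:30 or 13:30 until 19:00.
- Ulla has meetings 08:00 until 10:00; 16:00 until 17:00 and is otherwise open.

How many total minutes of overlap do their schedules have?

210

Freya free: 08:30-16:00.
Gita free: 10:00-12:00, 13:00-17:00 (invert busy blocks within the working day).
Divya free: 10:00-13:00, 14:00-17:00.
Grace free: 10:00-15:30 (invert busy blocks within the working day).
Oona free: 08:30-12:00, 13:00-18:00.
Chen free: 08:00-12:30, 13:30-19:00.
Ulla free: 10:00-16:00, 17:00-20:00 (invert busy blocks within the working day).
Freya ∩ Gita: 10:00-12:00, 13:00-16:00.
Freya ∩ Gita ∩ Divya: 10:00-12:00, 14:00-16:00.
Freya ∩ Gita ∩ Divya ∩ Grace: 10:00-12:00, 14:00-15:30.
Freya ∩ Gita ∩ Divya ∩ Grace ∩ Oona: 10:00-12:00, 14:00-15:30.
Freya ∩ Gita ∩ Divya ∩ Grace ∩ Oona ∩ Chen: 10:00-12:00, 14:00-15:30.
Freya ∩ Gita ∩ Divya ∩ Grace ∩ Oona ∩ Chen ∩ Ulla: 10:00-12:00, 14:00-15:30.
Those are the intersection windows.
Summing the common windows: 120 + 90 = 210 minutes.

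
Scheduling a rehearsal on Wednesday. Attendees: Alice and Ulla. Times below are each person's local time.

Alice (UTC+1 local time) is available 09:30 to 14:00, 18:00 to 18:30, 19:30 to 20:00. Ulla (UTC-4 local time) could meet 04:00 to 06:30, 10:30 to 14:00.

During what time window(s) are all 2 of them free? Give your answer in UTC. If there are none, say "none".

08:30-10:30, 17:00-17:30

Alice in UTC: 08:30-13:00, 17:00-17:30, 18:30-19:00 (subtract 1h to convert from UTC+1).
Ulla in UTC: 08:00-10:30, 14:30-18:00 (add 4h to convert from UTC-4).
Alice ∩ Ulla: 08:30-10:30, 17:00-17:30.
So the common availability across everyone is 08:30-10:30, 17:00-17:30.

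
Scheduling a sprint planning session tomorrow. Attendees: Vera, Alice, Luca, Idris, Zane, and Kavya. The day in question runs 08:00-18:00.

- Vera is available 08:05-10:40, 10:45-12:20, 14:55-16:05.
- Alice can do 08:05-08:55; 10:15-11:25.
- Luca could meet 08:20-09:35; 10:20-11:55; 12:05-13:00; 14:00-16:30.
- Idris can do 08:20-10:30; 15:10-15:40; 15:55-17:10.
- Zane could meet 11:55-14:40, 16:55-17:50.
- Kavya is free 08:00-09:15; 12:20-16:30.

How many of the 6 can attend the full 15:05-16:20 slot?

2

Luca and Kavya can make the full 15:05-16:20 slot — that's 2.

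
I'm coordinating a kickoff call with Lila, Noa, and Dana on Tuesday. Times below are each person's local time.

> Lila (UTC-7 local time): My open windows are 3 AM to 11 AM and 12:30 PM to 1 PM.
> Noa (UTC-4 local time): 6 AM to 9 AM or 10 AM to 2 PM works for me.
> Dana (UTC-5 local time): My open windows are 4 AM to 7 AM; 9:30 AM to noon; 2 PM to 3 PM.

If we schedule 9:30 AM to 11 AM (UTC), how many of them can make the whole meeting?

1

Lila in UTC: 10:00-18:00, 19:30-20:00 (add 7h to convert from UTC-7).
Noa in UTC: 10:00-13:00, 14:00-18:00 (add 4h to convert from UTC-4).
Dana in UTC: 09:00-12:00, 14:30-17:00, 19:00-20:00 (add 5h to convert from UTC-5).
Dana can make the full 09:30-11:00 slot — that's 1.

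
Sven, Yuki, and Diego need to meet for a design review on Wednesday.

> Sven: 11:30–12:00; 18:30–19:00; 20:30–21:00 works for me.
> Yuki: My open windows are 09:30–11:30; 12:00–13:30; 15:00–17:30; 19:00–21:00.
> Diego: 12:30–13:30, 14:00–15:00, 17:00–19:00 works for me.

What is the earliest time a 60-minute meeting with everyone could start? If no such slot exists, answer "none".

Sven ∩ Yuki: 20:30-21:00.
Sven ∩ Yuki ∩ Diego: ∅.
There is no time when everyone is free.
No common window is at least 60 minutes long.

none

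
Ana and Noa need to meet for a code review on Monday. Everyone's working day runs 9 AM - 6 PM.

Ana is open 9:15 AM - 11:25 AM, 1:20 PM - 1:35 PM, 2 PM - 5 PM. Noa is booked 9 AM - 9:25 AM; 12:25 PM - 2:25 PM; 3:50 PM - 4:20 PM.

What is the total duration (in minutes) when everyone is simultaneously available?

Ana free: 09:15-11:25, 13:20-13:35, 14:00-17:00.
Noa free: 09:25-12:25, 14:25-15:50, 16:20-18:00 (invert busy blocks within the working day).
Ana ∩ Noa: 09:25-11:25, 14:25-15:50, 16:20-17:00.
Summing the common windows: 120 + 85 + 40 = 245 minutes.

245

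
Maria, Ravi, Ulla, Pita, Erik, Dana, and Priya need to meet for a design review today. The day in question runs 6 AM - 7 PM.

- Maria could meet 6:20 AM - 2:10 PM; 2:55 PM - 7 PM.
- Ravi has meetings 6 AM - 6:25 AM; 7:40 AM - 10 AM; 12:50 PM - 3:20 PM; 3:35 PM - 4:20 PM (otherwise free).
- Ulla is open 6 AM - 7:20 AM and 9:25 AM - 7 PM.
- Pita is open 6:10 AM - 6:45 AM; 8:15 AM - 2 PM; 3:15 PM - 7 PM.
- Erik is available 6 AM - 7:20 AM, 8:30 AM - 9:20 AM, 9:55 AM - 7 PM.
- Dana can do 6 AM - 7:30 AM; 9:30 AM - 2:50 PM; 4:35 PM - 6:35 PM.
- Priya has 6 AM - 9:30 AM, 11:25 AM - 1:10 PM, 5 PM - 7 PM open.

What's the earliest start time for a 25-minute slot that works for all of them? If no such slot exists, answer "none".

11:25

Maria free: 06:20-14:10, 14:55-19:00.
Ravi free: 06:25-07:40, 10:00-12:50, 15:20-15:35, 16:20-19:00 (invert busy blocks within the working day).
Ulla free: 06:00-07:20, 09:25-19:00.
Pita free: 06:10-06:45, 08:15-14:00, 15:15-19:00.
Erik free: 06:00-07:20, 08:30-09:20, 09:55-19:00.
Dana free: 06:00-07:30, 09:30-14:50, 16:35-18:35.
Priya free: 06:00-09:30, 11:25-13:10, 17:00-19:00.
Maria ∩ Ravi: 06:25-07:40, 10:00-12:50, 15:20-15:35, 16:20-19:00.
Maria ∩ Ravi ∩ Ulla: 06:25-07:20, 10:00-12:50, 15:20-15:35, 16:20-19:00.
Maria ∩ Ravi ∩ Ulla ∩ Pita: 06:25-06:45, 10:00-12:50, 15:20-15:35, 16:20-19:00.
Maria ∩ Ravi ∩ Ulla ∩ Pita ∩ Erik: 06:25-06:45, 10:00-12:50, 15:20-15:35, 16:20-19:00.
Maria ∩ Ravi ∩ Ulla ∩ Pita ∩ Erik ∩ Dana: 06:25-06:45, 10:00-12:50, 16:35-18:35.
Maria ∩ Ravi ∩ Ulla ∩ Pita ∩ Erik ∩ Dana ∩ Priya: 06:25-06:45, 11:25-12:50, 17:00-18:35.
The first common window of at least 25 minutes is 11:25-12:50, so the earliest start is 11:25.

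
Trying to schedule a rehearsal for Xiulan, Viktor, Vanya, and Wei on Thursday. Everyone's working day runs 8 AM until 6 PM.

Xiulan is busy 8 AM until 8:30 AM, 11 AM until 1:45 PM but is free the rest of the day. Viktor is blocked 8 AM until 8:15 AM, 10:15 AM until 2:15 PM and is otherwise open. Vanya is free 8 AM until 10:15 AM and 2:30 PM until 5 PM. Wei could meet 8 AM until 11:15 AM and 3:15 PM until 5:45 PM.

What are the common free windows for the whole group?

Xiulan free: 08:30-11:00, 13:45-18:00 (invert busy blocks within the working day).
Viktor free: 08:15-10:15, 14:15-18:00 (invert busy blocks within the working day).
Vanya free: 08:00-10:15, 14:30-17:00.
Wei free: 08:00-11:15, 15:15-17:45.
Xiulan ∩ Viktor: 08:30-10:15, 14:15-18:00.
Xiulan ∩ Viktor ∩ Vanya: 08:30-10:15, 14:30-17:00.
Xiulan ∩ Viktor ∩ Vanya ∩ Wei: 08:30-10:15, 15:15-17:00.

08:30-10:15, 15:15-17:00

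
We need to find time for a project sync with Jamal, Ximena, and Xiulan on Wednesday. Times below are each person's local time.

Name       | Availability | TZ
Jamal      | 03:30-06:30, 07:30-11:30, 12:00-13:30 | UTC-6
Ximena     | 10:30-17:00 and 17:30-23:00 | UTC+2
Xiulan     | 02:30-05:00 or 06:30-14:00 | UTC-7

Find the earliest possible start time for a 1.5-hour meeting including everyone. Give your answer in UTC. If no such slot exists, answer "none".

Jamal in UTC: 09:30-12:30, 13:30-17:30, 18:00-19:30 (add 6h to convert from UTC-6).
Ximena in UTC: 08:30-15:00, 15:30-21:00 (subtract 2h to convert from UTC+2).
Xiulan in UTC: 09:30-12:00, 13:30-21:00 (add 7h to convert from UTC-7).
Jamal ∩ Ximena: 09:30-12:30, 13:30-15:00, 15:30-17:30, 18:00-19:30.
Jamal ∩ Ximena ∩ Xiulan: 09:30-12:00, 13:30-15:00, 15:30-17:30, 18:00-19:30.
The first common window of at least 90 minutes is 09:30-12:00, so the earliest start is 09:30.

09:30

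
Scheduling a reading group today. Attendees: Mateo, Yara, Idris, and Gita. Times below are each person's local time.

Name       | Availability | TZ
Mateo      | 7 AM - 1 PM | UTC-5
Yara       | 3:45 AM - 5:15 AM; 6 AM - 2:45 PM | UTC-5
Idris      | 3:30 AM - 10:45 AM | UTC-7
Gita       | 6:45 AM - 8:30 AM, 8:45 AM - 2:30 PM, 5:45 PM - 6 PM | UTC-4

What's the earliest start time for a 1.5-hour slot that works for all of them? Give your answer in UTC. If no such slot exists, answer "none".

Mateo in UTC: 12:00-18:00 (add 5h to convert from UTC-5).
Yara in UTC: 08:45-10:15, 11:00-19:45 (add 5h to convert from UTC-5).
Idris in UTC: 10:30-17:45 (add 7h to convert from UTC-7).
Gita in UTC: 10:45-12:30, 12:45-18:30, 21:45-22:00 (add 4h to convert from UTC-4).
Mateo ∩ Yara: 12:00-18:00.
Mateo ∩ Yara ∩ Idris: 12:00-17:45.
Mateo ∩ Yara ∩ Idris ∩ Gita: 12:00-12:30, 12:45-17:45.
The first common window of at least 90 minutes is 12:45-17:45, so the earliest start is 12:45.

12:45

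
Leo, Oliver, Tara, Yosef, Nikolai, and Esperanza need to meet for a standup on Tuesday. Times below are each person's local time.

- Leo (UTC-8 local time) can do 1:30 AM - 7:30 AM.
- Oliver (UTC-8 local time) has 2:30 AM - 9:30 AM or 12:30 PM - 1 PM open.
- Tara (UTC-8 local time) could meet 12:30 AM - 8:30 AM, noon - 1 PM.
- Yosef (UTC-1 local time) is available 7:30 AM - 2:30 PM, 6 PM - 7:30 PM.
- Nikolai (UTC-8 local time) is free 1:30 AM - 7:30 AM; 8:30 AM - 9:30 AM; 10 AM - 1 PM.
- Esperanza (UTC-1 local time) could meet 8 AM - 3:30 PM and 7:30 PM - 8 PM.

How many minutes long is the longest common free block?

Leo in UTC: 09:30-15:30 (add 8h to convert from UTC-8).
Oliver in UTC: 10:30-17:30, 20:30-21:00 (add 8h to convert from UTC-8).
Tara in UTC: 08:30-16:30, 20:00-21:00 (add 8h to convert from UTC-8).
Yosef in UTC: 08:30-15:30, 19:00-20:30 (add 1h to convert from UTC-1).
Nikolai in UTC: 09:30-15:30, 16:30-17:30, 18:00-21:00 (add 8h to convert from UTC-8).
Esperanza in UTC: 09:00-16:30, 20:30-21:00 (add 1h to convert from UTC-1).
Leo ∩ Oliver: 10:30-15:30.
Leo ∩ Oliver ∩ Tara: 10:30-15:30.
Leo ∩ Oliver ∩ Tara ∩ Yosef: 10:30-15:30.
Leo ∩ Oliver ∩ Tara ∩ Yosef ∩ Nikolai: 10:30-15:30.
Leo ∩ Oliver ∩ Tara ∩ Yosef ∩ Nikolai ∩ Esperanza: 10:30-15:30.
The longest is 10:30-15:30 at 300 minutes.

300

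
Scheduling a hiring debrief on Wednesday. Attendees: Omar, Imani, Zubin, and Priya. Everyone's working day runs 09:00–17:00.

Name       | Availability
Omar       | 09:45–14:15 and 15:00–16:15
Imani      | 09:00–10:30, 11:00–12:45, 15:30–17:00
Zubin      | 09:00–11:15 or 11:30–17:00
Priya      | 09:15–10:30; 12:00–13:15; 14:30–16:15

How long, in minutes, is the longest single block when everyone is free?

45

Omar ∩ Imani: 09:45-10:30, 11:00-12:45, 15:30-16:15.
Omar ∩ Imani ∩ Zubin: 09:45-10:30, 11:00-11:15, 11:30-12:45, 15:30-16:15.
Omar ∩ Imani ∩ Zubin ∩ Priya: 09:45-10:30, 12:00-12:45, 15:30-16:15.
Those are the intersection windows.
The longest is 09:45-10:30 at 45 minutes.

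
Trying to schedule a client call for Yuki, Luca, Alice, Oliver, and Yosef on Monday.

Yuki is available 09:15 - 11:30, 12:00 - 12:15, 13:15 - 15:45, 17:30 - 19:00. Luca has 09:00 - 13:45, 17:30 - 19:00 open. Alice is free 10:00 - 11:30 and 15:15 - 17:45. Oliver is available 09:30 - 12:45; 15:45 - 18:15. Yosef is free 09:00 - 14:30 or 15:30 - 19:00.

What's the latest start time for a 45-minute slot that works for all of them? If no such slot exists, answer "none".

Yuki ∩ Luca: 09:15-11:30, 12:00-12:15, 13:15-13:45, 17:30-19:00.
Yuki ∩ Luca ∩ Alice: 10:00-11:30, 17:30-17:45.
Yuki ∩ Luca ∩ Alice ∩ Oliver: 10:00-11:30, 17:30-17:45.
Yuki ∩ Luca ∩ Alice ∩ Oliver ∩ Yosef: 10:00-11:30, 17:30-17:45.
Those are the intersection windows.
The last common window of at least 45 minutes is 10:00-11:30; a 45-minute meeting can start as late as 10:45 and still end by 11:30.

10:45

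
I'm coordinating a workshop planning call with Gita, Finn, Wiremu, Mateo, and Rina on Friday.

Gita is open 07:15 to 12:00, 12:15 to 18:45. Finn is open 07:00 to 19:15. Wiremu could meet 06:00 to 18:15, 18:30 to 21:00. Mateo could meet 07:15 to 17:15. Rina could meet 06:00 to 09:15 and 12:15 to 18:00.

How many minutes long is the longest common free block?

Gita ∩ Finn: 07:15-12:00, 12:15-18:45.
Gita ∩ Finn ∩ Wiremu: 07:15-12:00, 12:15-18:15, 18:30-18:45.
Gita ∩ Finn ∩ Wiremu ∩ Mateo: 07:15-12:00, 12:15-17:15.
Gita ∩ Finn ∩ Wiremu ∩ Mateo ∩ Rina: 07:15-09:15, 12:15-17:15.
So the common availability across everyone is 07:15-09:15, 12:15-17:15.
The longest is 12:15-17:15 at 300 minutes.

300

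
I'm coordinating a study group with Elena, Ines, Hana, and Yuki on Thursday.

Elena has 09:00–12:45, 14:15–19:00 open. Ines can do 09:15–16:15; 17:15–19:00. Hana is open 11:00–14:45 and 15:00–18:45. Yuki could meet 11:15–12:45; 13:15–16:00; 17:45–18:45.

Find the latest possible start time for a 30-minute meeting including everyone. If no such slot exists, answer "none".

18:15

Elena ∩ Ines: 09:15-12:45, 14:15-16:15, 17:15-19:00.
Elena ∩ Ines ∩ Hana: 11:00-12:45, 14:15-14:45, 15:00-16:15, 17:15-18:45.
Elena ∩ Ines ∩ Hana ∩ Yuki: 11:15-12:45, 14:15-14:45, 15:00-16:00, 17:45-18:45.
Those are the intersection windows.
The last common window of at least 30 minutes is 17:45-18:45; a 30-minute meeting can start as late as 18:15 and still end by 18:45.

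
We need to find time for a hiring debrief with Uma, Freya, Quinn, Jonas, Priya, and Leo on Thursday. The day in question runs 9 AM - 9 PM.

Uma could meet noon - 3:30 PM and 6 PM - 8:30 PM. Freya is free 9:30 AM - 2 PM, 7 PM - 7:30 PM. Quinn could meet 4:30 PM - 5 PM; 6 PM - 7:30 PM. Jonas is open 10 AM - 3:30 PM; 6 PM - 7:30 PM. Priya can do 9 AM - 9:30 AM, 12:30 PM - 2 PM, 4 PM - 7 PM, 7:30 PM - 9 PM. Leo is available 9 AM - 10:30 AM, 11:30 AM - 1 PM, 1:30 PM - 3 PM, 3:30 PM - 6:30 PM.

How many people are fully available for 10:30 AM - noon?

Freya and Jonas can make the full 10:30-12:00 slot — that's 2.

2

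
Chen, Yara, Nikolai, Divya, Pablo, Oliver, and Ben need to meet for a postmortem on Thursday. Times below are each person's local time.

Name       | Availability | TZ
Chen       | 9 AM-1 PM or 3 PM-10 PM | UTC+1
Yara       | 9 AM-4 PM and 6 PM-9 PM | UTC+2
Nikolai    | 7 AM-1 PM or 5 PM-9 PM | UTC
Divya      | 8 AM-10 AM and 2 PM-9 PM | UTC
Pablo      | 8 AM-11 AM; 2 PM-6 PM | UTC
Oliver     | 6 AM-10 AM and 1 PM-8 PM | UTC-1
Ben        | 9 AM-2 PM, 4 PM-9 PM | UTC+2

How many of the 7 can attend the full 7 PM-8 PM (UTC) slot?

Chen in UTC: 08:00-12:00, 14:00-21:00 (subtract 1h to convert from UTC+1).
Yara in UTC: 07:00-14:00, 16:00-19:00 (subtract 2h to convert from UTC+2).
Nikolai in UTC: 07:00-13:00, 17:00-21:00.
Divya in UTC: 08:00-10:00, 14:00-21:00.
Pablo in UTC: 08:00-11:00, 14:00-18:00.
Oliver in UTC: 07:00-11:00, 14:00-21:00 (add 1h to convert from UTC-1).
Ben in UTC: 07:00-12:00, 14:00-19:00 (subtract 2h to convert from UTC+2).
Chen, Nikolai, Divya, and Oliver can make the full 19:00-20:00 slot — that's 4.

4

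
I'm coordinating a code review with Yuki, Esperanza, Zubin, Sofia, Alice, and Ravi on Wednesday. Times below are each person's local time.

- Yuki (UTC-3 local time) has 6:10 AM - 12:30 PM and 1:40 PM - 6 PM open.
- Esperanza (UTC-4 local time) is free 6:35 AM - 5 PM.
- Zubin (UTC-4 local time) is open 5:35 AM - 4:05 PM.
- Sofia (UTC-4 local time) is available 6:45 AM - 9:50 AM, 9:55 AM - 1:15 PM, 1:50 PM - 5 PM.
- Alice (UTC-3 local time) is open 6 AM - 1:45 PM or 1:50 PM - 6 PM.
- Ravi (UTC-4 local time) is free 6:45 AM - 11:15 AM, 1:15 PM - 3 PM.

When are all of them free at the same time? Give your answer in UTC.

Yuki in UTC: 09:10-15:30, 16:40-21:00 (add 3h to convert from UTC-3).
Esperanza in UTC: 10:35-21:00 (add 4h to convert from UTC-4).
Zubin in UTC: 09:35-20:05 (add 4h to convert from UTC-4).
Sofia in UTC: 10:45-13:50, 13:55-17:15, 17:50-21:00 (add 4h to convert from UTC-4).
Alice in UTC: 09:00-16:45, 16:50-21:00 (add 3h to convert from UTC-3).
Ravi in UTC: 10:45-15:15, 17:15-19:00 (add 4h to convert from UTC-4).
Yuki ∩ Esperanza: 10:35-15:30, 16:40-21:00.
Yuki ∩ Esperanza ∩ Zubin: 10:35-15:30, 16:40-20:05.
Yuki ∩ Esperanza ∩ Zubin ∩ Sofia: 10:45-13:50, 13:55-15:30, 16:40-17:15, 17:50-20:05.
Yuki ∩ Esperanza ∩ Zubin ∩ Sofia ∩ Alice: 10:45-13:50, 13:55-15:30, 16:40-16:45, 16:50-17:15, 17:50-20:05.
Yuki ∩ Esperanza ∩ Zubin ∩ Sofia ∩ Alice ∩ Ravi: 10:45-13:50, 13:55-15:15, 17:50-19:00.

10:45-13:50, 13:55-15:15, 17:50-19:00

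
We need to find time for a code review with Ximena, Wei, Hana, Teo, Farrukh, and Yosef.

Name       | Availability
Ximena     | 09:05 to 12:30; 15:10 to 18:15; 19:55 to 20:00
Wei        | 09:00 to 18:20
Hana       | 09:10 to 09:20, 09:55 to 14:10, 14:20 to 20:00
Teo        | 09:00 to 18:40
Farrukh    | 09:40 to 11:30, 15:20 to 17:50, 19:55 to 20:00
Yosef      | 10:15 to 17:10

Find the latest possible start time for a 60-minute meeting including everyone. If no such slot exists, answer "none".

Ximena ∩ Wei: 09:05-12:30, 15:10-18:15.
Ximena ∩ Wei ∩ Hana: 09:10-09:20, 09:55-12:30, 15:10-18:15.
Ximena ∩ Wei ∩ Hana ∩ Teo: 09:10-09:20, 09:55-12:30, 15:10-18:15.
Ximena ∩ Wei ∩ Hana ∩ Teo ∩ Farrukh: 09:55-11:30, 15:20-17:50.
Ximena ∩ Wei ∩ Hana ∩ Teo ∩ Farrukh ∩ Yosef: 10:15-11:30, 15:20-17:10.
The last common window of at least 60 minutes is 15:20-17:10; a 60-minute meeting can start as late as 16:10 and still end by 17:10.

16:10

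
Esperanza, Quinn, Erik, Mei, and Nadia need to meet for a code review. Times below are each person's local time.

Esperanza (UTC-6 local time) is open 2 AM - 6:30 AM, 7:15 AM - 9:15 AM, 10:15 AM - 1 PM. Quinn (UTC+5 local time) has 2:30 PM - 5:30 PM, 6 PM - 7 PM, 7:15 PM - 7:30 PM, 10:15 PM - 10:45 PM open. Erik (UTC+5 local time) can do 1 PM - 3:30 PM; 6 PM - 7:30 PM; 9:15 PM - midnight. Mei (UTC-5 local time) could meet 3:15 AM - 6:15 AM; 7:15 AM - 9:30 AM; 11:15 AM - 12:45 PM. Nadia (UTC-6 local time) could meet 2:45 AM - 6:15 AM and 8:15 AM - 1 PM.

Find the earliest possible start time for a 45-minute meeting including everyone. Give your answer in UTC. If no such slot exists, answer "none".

09:30

Esperanza in UTC: 08:00-12:30, 13:15-15:15, 16:15-19:00 (add 6h to convert from UTC-6).
Quinn in UTC: 09:30-12:30, 13:00-14:00, 14:15-14:30, 17:15-17:45 (subtract 5h to convert from UTC+5).
Erik in UTC: 08:00-10:30, 13:00-14:30, 16:15-19:00 (subtract 5h to convert from UTC+5).
Mei in UTC: 08:15-11:15, 12:15-14:30, 16:15-17:45 (add 5h to convert from UTC-5).
Nadia in UTC: 08:45-12:15, 14:15-19:00 (add 6h to convert from UTC-6).
Esperanza ∩ Quinn: 09:30-12:30, 13:15-14:00, 14:15-14:30, 17:15-17:45.
Esperanza ∩ Quinn ∩ Erik: 09:30-10:30, 13:15-14:00, 14:15-14:30, 17:15-17:45.
Esperanza ∩ Quinn ∩ Erik ∩ Mei: 09:30-10:30, 13:15-14:00, 14:15-14:30, 17:15-17:45.
Esperanza ∩ Quinn ∩ Erik ∩ Mei ∩ Nadia: 09:30-10:30, 14:15-14:30, 17:15-17:45.
The first common window of at least 45 minutes is 09:30-10:30, so the earliest start is 09:30.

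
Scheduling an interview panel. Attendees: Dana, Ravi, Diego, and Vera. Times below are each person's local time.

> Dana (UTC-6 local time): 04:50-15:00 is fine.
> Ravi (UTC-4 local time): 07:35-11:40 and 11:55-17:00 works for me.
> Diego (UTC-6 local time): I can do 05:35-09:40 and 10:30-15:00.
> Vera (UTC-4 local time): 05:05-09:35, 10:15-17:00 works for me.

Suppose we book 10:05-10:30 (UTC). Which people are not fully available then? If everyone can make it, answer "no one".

Dana in UTC: 10:50-21:00 (add 6h to convert from UTC-6).
Ravi in UTC: 11:35-15:40, 15:55-21:00 (add 4h to convert from UTC-4).
Diego in UTC: 11:35-15:40, 16:30-21:00 (add 6h to convert from UTC-6).
Vera in UTC: 09:05-13:35, 14:15-21:00 (add 4h to convert from UTC-4).
Dana: not fully free for 10:05-10:30. Ravi: not fully free for 10:05-10:30. Diego: not fully free for 10:05-10:30. Vera: free for 10:05-10:30.

Dana, Diego, Ravi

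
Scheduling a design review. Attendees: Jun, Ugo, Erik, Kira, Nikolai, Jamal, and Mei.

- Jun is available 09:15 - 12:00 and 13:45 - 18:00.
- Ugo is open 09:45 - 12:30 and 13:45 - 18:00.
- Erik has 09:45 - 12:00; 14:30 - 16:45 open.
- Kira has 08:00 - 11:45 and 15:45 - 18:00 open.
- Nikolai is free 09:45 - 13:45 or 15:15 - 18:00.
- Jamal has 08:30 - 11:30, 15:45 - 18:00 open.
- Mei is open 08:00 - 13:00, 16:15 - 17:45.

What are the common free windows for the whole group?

09:45-11:30, 16:15-16:45

Jun ∩ Ugo: 09:45-12:00, 13:45-18:00.
Jun ∩ Ugo ∩ Erik: 09:45-12:00, 14:30-16:45.
Jun ∩ Ugo ∩ Erik ∩ Kira: 09:45-11:45, 15:45-16:45.
Jun ∩ Ugo ∩ Erik ∩ Kira ∩ Nikolai: 09:45-11:45, 15:45-16:45.
Jun ∩ Ugo ∩ Erik ∩ Kira ∩ Nikolai ∩ Jamal: 09:45-11:30, 15:45-16:45.
Jun ∩ Ugo ∩ Erik ∩ Kira ∩ Nikolai ∩ Jamal ∩ Mei: 09:45-11:30, 16:15-16:45.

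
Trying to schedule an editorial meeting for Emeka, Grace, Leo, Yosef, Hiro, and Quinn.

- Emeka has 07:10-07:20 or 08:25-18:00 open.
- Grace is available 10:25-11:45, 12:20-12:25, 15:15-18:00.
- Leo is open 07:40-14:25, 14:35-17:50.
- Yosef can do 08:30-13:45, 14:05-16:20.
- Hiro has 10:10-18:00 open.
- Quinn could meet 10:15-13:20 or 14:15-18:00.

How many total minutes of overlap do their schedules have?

Emeka ∩ Grace: 10:25-11:45, 12:20-12:25, 15:15-18:00.
Emeka ∩ Grace ∩ Leo: 10:25-11:45, 12:20-12:25, 15:15-17:50.
Emeka ∩ Grace ∩ Leo ∩ Yosef: 10:25-11:45, 12:20-12:25, 15:15-16:20.
Emeka ∩ Grace ∩ Leo ∩ Yosef ∩ Hiro: 10:25-11:45, 12:20-12:25, 15:15-16:20.
Emeka ∩ Grace ∩ Leo ∩ Yosef ∩ Hiro ∩ Quinn: 10:25-11:45, 12:20-12:25, 15:15-16:20.
So the common availability across everyone is 10:25-11:45, 12:20-12:25, 15:15-16:20.
Summing the common windows: 80 + 5 + 65 = 150 minutes.

150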